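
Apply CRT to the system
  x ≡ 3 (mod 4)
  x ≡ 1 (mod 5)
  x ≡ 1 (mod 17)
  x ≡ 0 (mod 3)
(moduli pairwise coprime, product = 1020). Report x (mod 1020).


Product of moduli M = 4 · 5 · 17 · 3 = 1020.
Merge one congruence at a time:
  Start: x ≡ 3 (mod 4).
  Combine with x ≡ 1 (mod 5); new modulus lcm = 20.
    Write x = 3 + 4·t and substitute into x ≡ 1 (mod 5): 4·t ≡ 1 − 3 = -2 (mod 5).
    Reduce coefficients mod 5: 4·t ≡ 3 (mod 5).
    The inverse of 4 mod 5 is 4 (since 4·4 = 16 = 3·5 + 1), so t ≡ 4·3 = 12 ≡ 2 (mod 5).
    Then x = 3 + 4·2 = 11, valid modulo lcm(4, 5) = 20: x ≡ 11 (mod 20).
  Combine with x ≡ 1 (mod 17); new modulus lcm = 340.
    Write x = 11 + 20·t and substitute into x ≡ 1 (mod 17): 20·t ≡ 1 − 11 = -10 (mod 17).
    Reduce coefficients mod 17: 3·t ≡ 7 (mod 17).
    The inverse of 3 mod 17 is 6 (since 3·6 = 18 = 1·17 + 1), so t ≡ 6·7 = 42 ≡ 8 (mod 17).
    Then x = 11 + 20·8 = 171, valid modulo lcm(20, 17) = 340: x ≡ 171 (mod 340).
  Combine with x ≡ 0 (mod 3); new modulus lcm = 1020.
    Write x = 171 + 340·t and substitute into x ≡ 0 (mod 3): 340·t ≡ 0 − 171 = -171 (mod 3).
    Reduce coefficients mod 3: 1·t ≡ 0 (mod 3).
    So t ≡ 0 (mod 3).
    Then x = 171 + 340·0 = 171, valid modulo lcm(340, 3) = 1020: x ≡ 171 (mod 1020).
Verify against each original: 171 mod 4 = 3, 171 mod 5 = 1, 171 mod 17 = 1, 171 mod 3 = 0.

x ≡ 171 (mod 1020).


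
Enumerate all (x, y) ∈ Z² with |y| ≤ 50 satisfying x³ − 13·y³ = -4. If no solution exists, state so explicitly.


The equation is x³ - 13y³ = -4. For fixed y, x³ = 13·y³ − 4, so a solution requires the RHS to be a perfect cube.
Strategy: iterate y from -50 to 50, compute RHS = 13·y³ − 4, and check whether it is a (positive or negative) perfect cube.
Check small values of y:
  y = 0: RHS = -4 is not a perfect cube.
  y = 1: RHS = 9 is not a perfect cube.
  y = -1: RHS = -17 is not a perfect cube.
  y = 2: RHS = 100 is not a perfect cube.
  y = -2: RHS = -108 is not a perfect cube.
  y = 3: RHS = 347 is not a perfect cube.
  y = -3: RHS = -355 is not a perfect cube.
Continuing the search up to |y| = 50 finds no solutions either.
No (x, y) in the scanned range satisfies the equation.

No integer solutions with |y| ≤ 50.


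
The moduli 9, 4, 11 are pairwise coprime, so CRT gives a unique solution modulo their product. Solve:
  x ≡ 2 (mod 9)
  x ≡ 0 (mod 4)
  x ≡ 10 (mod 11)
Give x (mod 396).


Moduli 9, 4, 11 are pairwise coprime; by CRT there is a unique solution modulo M = 9 · 4 · 11 = 396.
Solve pairwise, accumulating the modulus:
  Start with x ≡ 2 (mod 9).
  Combine with x ≡ 0 (mod 4): since gcd(9, 4) = 1, we get a unique residue mod 36.
    Write x = 2 + 9·t and substitute into x ≡ 0 (mod 4): 9·t ≡ 0 − 2 = -2 (mod 4).
    Reduce coefficients mod 4: 1·t ≡ 2 (mod 4).
    So t ≡ 2 (mod 4).
    Then x = 2 + 9·2 = 20, valid modulo lcm(9, 4) = 36: x ≡ 20 (mod 36).
  Combine with x ≡ 10 (mod 11): since gcd(36, 11) = 1, we get a unique residue mod 396.
    Write x = 20 + 36·t and substitute into x ≡ 10 (mod 11): 36·t ≡ 10 − 20 = -10 (mod 11).
    Reduce coefficients mod 11: 3·t ≡ 1 (mod 11).
    The inverse of 3 mod 11 is 4 (since 3·4 = 12 = 1·11 + 1), so t ≡ 4·1 = 4 ≡ 4 (mod 11).
    Then x = 20 + 36·4 = 164, valid modulo lcm(36, 11) = 396: x ≡ 164 (mod 396).
Verify: 164 mod 9 = 2 ✓, 164 mod 4 = 0 ✓, 164 mod 11 = 10 ✓.

x ≡ 164 (mod 396).


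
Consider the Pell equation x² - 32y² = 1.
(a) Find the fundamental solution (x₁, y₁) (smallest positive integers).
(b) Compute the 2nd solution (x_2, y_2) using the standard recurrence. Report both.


Step 1: Find the fundamental solution (x₁, y₁) of x² - 32y² = 1.
  Expand √32 as a continued fraction. a₀ = ⌊√32⌋ = 5; iterate m_{k+1} = d_k·a_k − m_k, d_{k+1} = (32 − m_{k+1}²)/d_k, a_{k+1} = ⌊(a₀ + m_{k+1})/d_{k+1}⌋ (starting m₀ = 0, d₀ = 1), with convergents p_k = a_k·p_{k-1} + p_{k-2}, q_k = a_k·q_{k-1} + q_{k-2} (p₋₁ = 1, q₋₁ = 0):
  k = 0: a₀ = 5; p₀/q₀ = 5/1; p₀² − 32·q₀² = 25 − 32 = -7.
  k = 1: m = 5, d = 7, a = ⌊(5 + 5)/7⌋ = 1; p/q = (1·5 + 1)/(1·1 + 0) = 6/1; p² − 32·q² = 36 − 32 = 4.
  k = 2: m = 2, d = 4, a = ⌊(5 + 2)/4⌋ = 1; p/q = (1·6 + 5)/(1·1 + 1) = 11/2; p² − 32·q² = 121 − 128 = -7.
  k = 3: m = 2, d = 7, a = ⌊(5 + 2)/7⌋ = 1; p/q = (1·11 + 6)/(1·2 + 1) = 17/3; p² − 32·q² = 289 − 288 = 1.
  The first convergent with p² − 32·q² = 1 gives the fundamental solution (x₁, y₁) = (17, 3).
Step 2: Apply the recurrence (x_{n+1}, y_{n+1}) = (x₁x_n + 32y₁y_n, x₁y_n + y₁x_n) repeatedly.
  From (x_1, y_1) = (17, 3): x_2 = 17·17 + 32·3·3 = 577; y_2 = 17·3 + 3·17 = 102.
Step 3: Verify x_2² - 32·y_2² = 332929 - 332928 = 1 (should be 1). ✓

(x_1, y_1) = (17, 3); (x_2, y_2) = (577, 102).


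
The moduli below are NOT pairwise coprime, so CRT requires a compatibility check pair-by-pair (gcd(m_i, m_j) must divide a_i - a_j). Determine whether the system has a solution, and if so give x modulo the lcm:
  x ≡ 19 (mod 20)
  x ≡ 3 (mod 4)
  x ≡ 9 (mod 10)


Moduli 20, 4, 10 are not pairwise coprime, so CRT works modulo lcm(m_i) when all pairwise compatibility conditions hold.
Pairwise compatibility: gcd(m_i, m_j) must divide a_i - a_j for every pair.
Merge one congruence at a time:
  Start: x ≡ 19 (mod 20).
  Combine with x ≡ 3 (mod 4): gcd(20, 4) = 4; 3 - 19 = -16, which IS divisible by 4, so compatible.
    Write x = 19 + 20·t and substitute into x ≡ 3 (mod 4): 20·t ≡ 3 − 19 = -16 (mod 4).
    Divide the congruence (and modulus) by g = 4: 5·t ≡ -4 (mod 1).
    Modulo 1 every t works; take t = 0.
    Then x = 19 + 20·0 = 19, valid modulo lcm(20, 4) = 20: x ≡ 19 (mod 20).
  Combine with x ≡ 9 (mod 10): gcd(20, 10) = 10; 9 - 19 = -10, which IS divisible by 10, so compatible.
    Write x = 19 + 20·t and substitute into x ≡ 9 (mod 10): 20·t ≡ 9 − 19 = -10 (mod 10).
    Divide the congruence (and modulus) by g = 10: 2·t ≡ -1 (mod 1).
    Modulo 1 every t works; take t = 0.
    Then x = 19 + 20·0 = 19, valid modulo lcm(20, 10) = 20: x ≡ 19 (mod 20).
Verify: 19 mod 20 = 19, 19 mod 4 = 3, 19 mod 10 = 9.

x ≡ 19 (mod 20).


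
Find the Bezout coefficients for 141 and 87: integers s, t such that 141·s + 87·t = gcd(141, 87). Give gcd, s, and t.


Euclidean algorithm on (141, 87) — divide until remainder is 0:
  141 = 1 · 87 + 54
  87 = 1 · 54 + 33
  54 = 1 · 33 + 21
  33 = 1 · 21 + 12
  21 = 1 · 12 + 9
  12 = 1 · 9 + 3
  9 = 3 · 3 + 0
gcd(141, 87) = 3.
Track Bezout coefficients alongside the remainders: start with r₀ = 141 = a·1 + b·0 (s = 1, t = 0) and r₁ = 87 = a·0 + b·1 (s = 0, t = 1); each new remainder r_{k+1} = r_{k-1} − q_k·r_k inherits s_{k+1} = s_{k-1} − q_k·s_k, t_{k+1} = t_{k-1} − q_k·t_k, so r_k = a·s_k + b·t_k at every step:
  q = 1: r = 54, s = 1 − 1·0 = 1, t = 0 − 1·1 = -1  (check: 141·1 + 87·(-1) = 54)
  q = 1: r = 33, s = 0 − 1·1 = -1, t = 1 − 1·(-1) = 2  (check: 141·(-1) + 87·2 = 33)
  q = 1: r = 21, s = 1 − 1·(-1) = 2, t = -1 − 1·2 = -3  (check: 141·2 + 87·(-3) = 21)
  q = 1: r = 12, s = -1 − 1·2 = -3, t = 2 − 1·(-3) = 5  (check: 141·(-3) + 87·5 = 12)
  q = 1: r = 9, s = 2 − 1·(-3) = 5, t = -3 − 1·5 = -8  (check: 141·5 + 87·(-8) = 9)
  q = 1: r = 3, s = -3 − 1·5 = -8, t = 5 − 1·(-8) = 13  (check: 141·(-8) + 87·13 = 3)
The row with r = 3 (the gcd) gives the Bezout coefficients s = -8, t = 13.
Result: 141 · (-8) + 87 · (13) = 3.

gcd(141, 87) = 3; s = -8, t = 13 (check: 141·(-8) + 87·13 = 3).


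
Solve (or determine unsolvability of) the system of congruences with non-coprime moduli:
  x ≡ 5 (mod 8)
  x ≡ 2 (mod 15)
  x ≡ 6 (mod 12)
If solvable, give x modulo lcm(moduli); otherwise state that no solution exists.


Moduli 8, 15, 12 are not pairwise coprime, so CRT works modulo lcm(m_i) when all pairwise compatibility conditions hold.
Pairwise compatibility: gcd(m_i, m_j) must divide a_i - a_j for every pair.
Merge one congruence at a time:
  Start: x ≡ 5 (mod 8).
  Combine with x ≡ 2 (mod 15): gcd(8, 15) = 1; 2 - 5 = -3, which IS divisible by 1, so compatible.
    Write x = 5 + 8·t and substitute into x ≡ 2 (mod 15): 8·t ≡ 2 − 5 = -3 (mod 15).
    Reduce coefficients mod 15: 8·t ≡ 12 (mod 15).
    The inverse of 8 mod 15 is 2 (since 8·2 = 16 = 1·15 + 1), so t ≡ 2·12 = 24 ≡ 9 (mod 15).
    Then x = 5 + 8·9 = 77, valid modulo lcm(8, 15) = 120: x ≡ 77 (mod 120).
  Combine with x ≡ 6 (mod 12): gcd(120, 12) = 12, and 6 - 77 = -71 is NOT divisible by 12.
    ⇒ system is inconsistent (no integer solution).

No solution (the system is inconsistent).


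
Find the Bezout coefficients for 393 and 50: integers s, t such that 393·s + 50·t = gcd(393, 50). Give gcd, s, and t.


Euclidean algorithm on (393, 50) — divide until remainder is 0:
  393 = 7 · 50 + 43
  50 = 1 · 43 + 7
  43 = 6 · 7 + 1
  7 = 7 · 1 + 0
gcd(393, 50) = 1.
Track Bezout coefficients alongside the remainders: start with r₀ = 393 = a·1 + b·0 (s = 1, t = 0) and r₁ = 50 = a·0 + b·1 (s = 0, t = 1); each new remainder r_{k+1} = r_{k-1} − q_k·r_k inherits s_{k+1} = s_{k-1} − q_k·s_k, t_{k+1} = t_{k-1} − q_k·t_k, so r_k = a·s_k + b·t_k at every step:
  q = 7: r = 43, s = 1 − 7·0 = 1, t = 0 − 7·1 = -7  (check: 393·1 + 50·(-7) = 43)
  q = 1: r = 7, s = 0 − 1·1 = -1, t = 1 − 1·(-7) = 8  (check: 393·(-1) + 50·8 = 7)
  q = 6: r = 1, s = 1 − 6·(-1) = 7, t = -7 − 6·8 = -55  (check: 393·7 + 50·(-55) = 1)
The row with r = 1 (the gcd) gives the Bezout coefficients s = 7, t = -55.
Result: 393 · (7) + 50 · (-55) = 1.

gcd(393, 50) = 1; s = 7, t = -55 (check: 393·7 + 50·(-55) = 1).


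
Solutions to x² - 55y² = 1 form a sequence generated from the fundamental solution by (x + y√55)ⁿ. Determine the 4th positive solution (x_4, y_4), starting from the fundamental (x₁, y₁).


Step 1: Find the fundamental solution (x₁, y₁) of x² - 55y² = 1.
  Expand √55 as a continued fraction. a₀ = ⌊√55⌋ = 7; iterate m_{k+1} = d_k·a_k − m_k, d_{k+1} = (55 − m_{k+1}²)/d_k, a_{k+1} = ⌊(a₀ + m_{k+1})/d_{k+1}⌋ (starting m₀ = 0, d₀ = 1), with convergents p_k = a_k·p_{k-1} + p_{k-2}, q_k = a_k·q_{k-1} + q_{k-2} (p₋₁ = 1, q₋₁ = 0):
  k = 0: a₀ = 7; p₀/q₀ = 7/1; p₀² − 55·q₀² = 49 − 55 = -6.
  k = 1: m = 7, d = 6, a = ⌊(7 + 7)/6⌋ = 2; p/q = (2·7 + 1)/(2·1 + 0) = 15/2; p² − 55·q² = 225 − 220 = 5.
  k = 2: m = 5, d = 5, a = ⌊(7 + 5)/5⌋ = 2; p/q = (2·15 + 7)/(2·2 + 1) = 37/5; p² − 55·q² = 1369 − 1375 = -6.
  k = 3: m = 5, d = 6, a = ⌊(7 + 5)/6⌋ = 2; p/q = (2·37 + 15)/(2·5 + 2) = 89/12; p² − 55·q² = 7921 − 7920 = 1.
  The first convergent with p² − 55·q² = 1 gives the fundamental solution (x₁, y₁) = (89, 12).
Step 2: Apply the recurrence (x_{n+1}, y_{n+1}) = (x₁x_n + 55y₁y_n, x₁y_n + y₁x_n) repeatedly.
  From (x_1, y_1) = (89, 12): x_2 = 89·89 + 55·12·12 = 15841; y_2 = 89·12 + 12·89 = 2136.
  From (x_2, y_2) = (15841, 2136): x_3 = 89·15841 + 55·12·2136 = 2819609; y_3 = 89·2136 + 12·15841 = 380196.
  From (x_3, y_3) = (2819609, 380196): x_4 = 89·2819609 + 55·12·380196 = 501874561; y_4 = 89·380196 + 12·2819609 = 67672752.
Step 3: Verify x_4² - 55·y_4² = 251878074978942721 - 251878074978942720 = 1 (should be 1). ✓

(x_1, y_1) = (89, 12); (x_4, y_4) = (501874561, 67672752).


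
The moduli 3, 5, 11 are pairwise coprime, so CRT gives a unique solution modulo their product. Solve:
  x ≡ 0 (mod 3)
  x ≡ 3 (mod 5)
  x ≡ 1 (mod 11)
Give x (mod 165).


Moduli 3, 5, 11 are pairwise coprime; by CRT there is a unique solution modulo M = 3 · 5 · 11 = 165.
Solve pairwise, accumulating the modulus:
  Start with x ≡ 0 (mod 3).
  Combine with x ≡ 3 (mod 5): since gcd(3, 5) = 1, we get a unique residue mod 15.
    Write x = 0 + 3·t and substitute into x ≡ 3 (mod 5): 3·t ≡ 3 − 0 = 3 (mod 5).
    The inverse of 3 mod 5 is 2 (since 3·2 = 6 = 1·5 + 1), so t ≡ 2·3 = 6 ≡ 1 (mod 5).
    Then x = 0 + 3·1 = 3, valid modulo lcm(3, 5) = 15: x ≡ 3 (mod 15).
  Combine with x ≡ 1 (mod 11): since gcd(15, 11) = 1, we get a unique residue mod 165.
    Write x = 3 + 15·t and substitute into x ≡ 1 (mod 11): 15·t ≡ 1 − 3 = -2 (mod 11).
    Reduce coefficients mod 11: 4·t ≡ 9 (mod 11).
    The inverse of 4 mod 11 is 3 (since 4·3 = 12 = 1·11 + 1), so t ≡ 3·9 = 27 ≡ 5 (mod 11).
    Then x = 3 + 15·5 = 78, valid modulo lcm(15, 11) = 165: x ≡ 78 (mod 165).
Verify: 78 mod 3 = 0 ✓, 78 mod 5 = 3 ✓, 78 mod 11 = 1 ✓.

x ≡ 78 (mod 165).


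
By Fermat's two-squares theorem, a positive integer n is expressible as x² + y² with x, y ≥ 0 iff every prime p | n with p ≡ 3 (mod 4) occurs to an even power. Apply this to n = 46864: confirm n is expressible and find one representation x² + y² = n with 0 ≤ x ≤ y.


Step 1: Factor n = 46864 = 2^4 · 29 · 101.
Step 2: Check the mod-4 condition on each prime factor: 2 = 2 (special); 29 ≡ 1 (mod 4), exponent 1; 101 ≡ 1 (mod 4), exponent 1.
All primes ≡ 3 (mod 4) appear to even exponent (or don't appear), so by the two-squares theorem n IS expressible as a sum of two squares.
Step 3: Build a representation. Group n = k² · m with k = 4 and m = 29 · 101 = 2929 (a product of primes ≡ 1 (mod 4)); a representation of m scales to one of n via (k·x)² + (k·y)² = k²(x² + y²). Each prime p ≡ 1 (mod 4) is itself a sum of two squares; find a² by testing p − a² for a perfect square:
  29: 29 − 1² = 28, 29 − 2² = 25 = 5² ⇒ 29 = 2² + 5².
  101: 101 − 1² = 100 = 10² ⇒ 101 = 1² + 10².
  Combine using the Brahmagupta–Fibonacci identity (a² + b²)(c² + d²) = (ac − bd)² + (ad + bc)² = (ac + bd)² + (ad − bc)²:
  29 · 101 = 2929: from (2² + 5²)(1² + 10²), take (2·1 − 5·10, 2·10 + 5·1) = (2 − 50, 20 + 5) = (-48, 25); dropping signs (only squares matter) gives (48, 25); check 48² + 25² = 2304 + 625 = 2929 ✓.
  Scale by k = 4: (4·48, 4·25) = (192, 100).
Step 4: Order so x ≤ y and verify: 100² + 192² = 10000 + 36864 = 46864 = n. ✓

n = 46864 = 100² + 192² (one valid representation with x ≤ y).


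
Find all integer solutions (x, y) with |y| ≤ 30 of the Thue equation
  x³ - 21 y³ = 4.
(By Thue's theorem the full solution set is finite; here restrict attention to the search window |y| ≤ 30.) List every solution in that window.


The equation is x³ - 21y³ = 4. For fixed y, x³ = 21·y³ + 4, so a solution requires the RHS to be a perfect cube.
Strategy: iterate y from -30 to 30, compute RHS = 21·y³ + 4, and check whether it is a (positive or negative) perfect cube.
Check small values of y:
  y = 0: RHS = 4 is not a perfect cube.
  y = 1: RHS = 25 is not a perfect cube.
  y = -1: RHS = -17 is not a perfect cube.
  y = 2: RHS = 172 is not a perfect cube.
  y = -2: RHS = -164 is not a perfect cube.
  y = 3: RHS = 571 is not a perfect cube.
  y = -3: RHS = -563 is not a perfect cube.
Continuing the search up to |y| = 30 finds no solutions either.
No (x, y) in the scanned range satisfies the equation.

No integer solutions with |y| ≤ 30.


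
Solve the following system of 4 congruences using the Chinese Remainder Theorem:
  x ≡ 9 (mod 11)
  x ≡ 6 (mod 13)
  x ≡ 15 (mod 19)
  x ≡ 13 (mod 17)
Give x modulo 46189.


Product of moduli M = 11 · 13 · 19 · 17 = 46189.
Merge one congruence at a time:
  Start: x ≡ 9 (mod 11).
  Combine with x ≡ 6 (mod 13); new modulus lcm = 143.
    Write x = 9 + 11·t and substitute into x ≡ 6 (mod 13): 11·t ≡ 6 − 9 = -3 (mod 13).
    Reduce coefficients mod 13: 11·t ≡ 10 (mod 13).
    The inverse of 11 mod 13 is 6 (since 11·6 = 66 = 5·13 + 1), so t ≡ 6·10 = 60 ≡ 8 (mod 13).
    Then x = 9 + 11·8 = 97, valid modulo lcm(11, 13) = 143: x ≡ 97 (mod 143).
  Combine with x ≡ 15 (mod 19); new modulus lcm = 2717.
    Write x = 97 + 143·t and substitute into x ≡ 15 (mod 19): 143·t ≡ 15 − 97 = -82 (mod 19).
    Reduce coefficients mod 19: 10·t ≡ 13 (mod 19).
    The inverse of 10 mod 19 is 2 (since 10·2 = 20 = 1·19 + 1), so t ≡ 2·13 = 26 ≡ 7 (mod 19).
    Then x = 97 + 143·7 = 1098, valid modulo lcm(143, 19) = 2717: x ≡ 1098 (mod 2717).
  Combine with x ≡ 13 (mod 17); new modulus lcm = 46189.
    Write x = 1098 + 2717·t and substitute into x ≡ 13 (mod 17): 2717·t ≡ 13 − 1098 = -1085 (mod 17).
    Reduce coefficients mod 17: 14·t ≡ 3 (mod 17).
    The inverse of 14 mod 17 is 11 (since 14·11 = 154 = 9·17 + 1), so t ≡ 11·3 = 33 ≡ 16 (mod 17).
    Then x = 1098 + 2717·16 = 44570, valid modulo lcm(2717, 17) = 46189: x ≡ 44570 (mod 46189).
Verify against each original: 44570 mod 11 = 9, 44570 mod 13 = 6, 44570 mod 19 = 15, 44570 mod 17 = 13.

x ≡ 44570 (mod 46189).


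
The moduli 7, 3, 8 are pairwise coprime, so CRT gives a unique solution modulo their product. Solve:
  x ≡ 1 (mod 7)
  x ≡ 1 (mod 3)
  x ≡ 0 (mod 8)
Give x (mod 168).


Moduli 7, 3, 8 are pairwise coprime; by CRT there is a unique solution modulo M = 7 · 3 · 8 = 168.
Solve pairwise, accumulating the modulus:
  Start with x ≡ 1 (mod 7).
  Combine with x ≡ 1 (mod 3): since gcd(7, 3) = 1, we get a unique residue mod 21.
    Write x = 1 + 7·t and substitute into x ≡ 1 (mod 3): 7·t ≡ 1 − 1 = 0 (mod 3).
    Reduce coefficients mod 3: 1·t ≡ 0 (mod 3).
    So t ≡ 0 (mod 3).
    Then x = 1 + 7·0 = 1, valid modulo lcm(7, 3) = 21: x ≡ 1 (mod 21).
  Combine with x ≡ 0 (mod 8): since gcd(21, 8) = 1, we get a unique residue mod 168.
    Write x = 1 + 21·t and substitute into x ≡ 0 (mod 8): 21·t ≡ 0 − 1 = -1 (mod 8).
    Reduce coefficients mod 8: 5·t ≡ 7 (mod 8).
    The inverse of 5 mod 8 is 5 (since 5·5 = 25 = 3·8 + 1), so t ≡ 5·7 = 35 ≡ 3 (mod 8).
    Then x = 1 + 21·3 = 64, valid modulo lcm(21, 8) = 168: x ≡ 64 (mod 168).
Verify: 64 mod 7 = 1 ✓, 64 mod 3 = 1 ✓, 64 mod 8 = 0 ✓.

x ≡ 64 (mod 168).


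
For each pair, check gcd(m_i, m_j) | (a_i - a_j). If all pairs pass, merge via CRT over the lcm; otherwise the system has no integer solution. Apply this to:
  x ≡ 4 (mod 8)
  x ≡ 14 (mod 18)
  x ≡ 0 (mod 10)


Moduli 8, 18, 10 are not pairwise coprime, so CRT works modulo lcm(m_i) when all pairwise compatibility conditions hold.
Pairwise compatibility: gcd(m_i, m_j) must divide a_i - a_j for every pair.
Merge one congruence at a time:
  Start: x ≡ 4 (mod 8).
  Combine with x ≡ 14 (mod 18): gcd(8, 18) = 2; 14 - 4 = 10, which IS divisible by 2, so compatible.
    Write x = 4 + 8·t and substitute into x ≡ 14 (mod 18): 8·t ≡ 14 − 4 = 10 (mod 18).
    Divide the congruence (and modulus) by g = 2: 4·t ≡ 5 (mod 9).
    The inverse of 4 mod 9 is 7 (since 4·7 = 28 = 3·9 + 1), so t ≡ 7·5 = 35 ≡ 8 (mod 9).
    Then x = 4 + 8·8 = 68, valid modulo lcm(8, 18) = 72: x ≡ 68 (mod 72).
  Combine with x ≡ 0 (mod 10): gcd(72, 10) = 2; 0 - 68 = -68, which IS divisible by 2, so compatible.
    Write x = 68 + 72·t and substitute into x ≡ 0 (mod 10): 72·t ≡ 0 − 68 = -68 (mod 10).
    Divide the congruence (and modulus) by g = 2: 36·t ≡ -34 (mod 5).
    Reduce coefficients mod 5: 1·t ≡ 1 (mod 5).
    So t ≡ 1 (mod 5).
    Then x = 68 + 72·1 = 140, valid modulo lcm(72, 10) = 360: x ≡ 140 (mod 360).
Verify: 140 mod 8 = 4, 140 mod 18 = 14, 140 mod 10 = 0.

x ≡ 140 (mod 360).


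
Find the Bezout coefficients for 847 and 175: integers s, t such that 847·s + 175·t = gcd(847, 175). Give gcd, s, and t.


Euclidean algorithm on (847, 175) — divide until remainder is 0:
  847 = 4 · 175 + 147
  175 = 1 · 147 + 28
  147 = 5 · 28 + 7
  28 = 4 · 7 + 0
gcd(847, 175) = 7.
Track Bezout coefficients alongside the remainders: start with r₀ = 847 = a·1 + b·0 (s = 1, t = 0) and r₁ = 175 = a·0 + b·1 (s = 0, t = 1); each new remainder r_{k+1} = r_{k-1} − q_k·r_k inherits s_{k+1} = s_{k-1} − q_k·s_k, t_{k+1} = t_{k-1} − q_k·t_k, so r_k = a·s_k + b·t_k at every step:
  q = 4: r = 147, s = 1 − 4·0 = 1, t = 0 − 4·1 = -4  (check: 847·1 + 175·(-4) = 147)
  q = 1: r = 28, s = 0 − 1·1 = -1, t = 1 − 1·(-4) = 5  (check: 847·(-1) + 175·5 = 28)
  q = 5: r = 7, s = 1 − 5·(-1) = 6, t = -4 − 5·5 = -29  (check: 847·6 + 175·(-29) = 7)
The row with r = 7 (the gcd) gives the Bezout coefficients s = 6, t = -29.
Result: 847 · (6) + 175 · (-29) = 7.

gcd(847, 175) = 7; s = 6, t = -29 (check: 847·6 + 175·(-29) = 7).


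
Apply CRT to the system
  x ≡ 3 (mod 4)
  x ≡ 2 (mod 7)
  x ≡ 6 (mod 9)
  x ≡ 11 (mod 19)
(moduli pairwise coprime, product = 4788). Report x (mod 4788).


Product of moduli M = 4 · 7 · 9 · 19 = 4788.
Merge one congruence at a time:
  Start: x ≡ 3 (mod 4).
  Combine with x ≡ 2 (mod 7); new modulus lcm = 28.
    Write x = 3 + 4·t and substitute into x ≡ 2 (mod 7): 4·t ≡ 2 − 3 = -1 (mod 7).
    Reduce coefficients mod 7: 4·t ≡ 6 (mod 7).
    The inverse of 4 mod 7 is 2 (since 4·2 = 8 = 1·7 + 1), so t ≡ 2·6 = 12 ≡ 5 (mod 7).
    Then x = 3 + 4·5 = 23, valid modulo lcm(4, 7) = 28: x ≡ 23 (mod 28).
  Combine with x ≡ 6 (mod 9); new modulus lcm = 252.
    Write x = 23 + 28·t and substitute into x ≡ 6 (mod 9): 28·t ≡ 6 − 23 = -17 (mod 9).
    Reduce coefficients mod 9: 1·t ≡ 1 (mod 9).
    So t ≡ 1 (mod 9).
    Then x = 23 + 28·1 = 51, valid modulo lcm(28, 9) = 252: x ≡ 51 (mod 252).
  Combine with x ≡ 11 (mod 19); new modulus lcm = 4788.
    Write x = 51 + 252·t and substitute into x ≡ 11 (mod 19): 252·t ≡ 11 − 51 = -40 (mod 19).
    Reduce coefficients mod 19: 5·t ≡ 17 (mod 19).
    The inverse of 5 mod 19 is 4 (since 5·4 = 20 = 1·19 + 1), so t ≡ 4·17 = 68 ≡ 11 (mod 19).
    Then x = 51 + 252·11 = 2823, valid modulo lcm(252, 19) = 4788: x ≡ 2823 (mod 4788).
Verify against each original: 2823 mod 4 = 3, 2823 mod 7 = 2, 2823 mod 9 = 6, 2823 mod 19 = 11.

x ≡ 2823 (mod 4788).


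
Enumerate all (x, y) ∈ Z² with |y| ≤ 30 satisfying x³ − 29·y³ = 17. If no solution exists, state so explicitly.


The equation is x³ - 29y³ = 17. For fixed y, x³ = 29·y³ + 17, so a solution requires the RHS to be a perfect cube.
Strategy: iterate y from -30 to 30, compute RHS = 29·y³ + 17, and check whether it is a (positive or negative) perfect cube.
Check small values of y:
  y = 0: RHS = 17 is not a perfect cube.
  y = 1: RHS = 46 is not a perfect cube.
  y = -1: RHS = -12 is not a perfect cube.
  y = 2: RHS = 249 is not a perfect cube.
  y = -2: RHS = -215 is not a perfect cube.
  y = 3: RHS = 800 is not a perfect cube.
  y = -3: RHS = -766 is not a perfect cube.
Continuing the search up to |y| = 30 finds no solutions either.
No (x, y) in the scanned range satisfies the equation.

No integer solutions with |y| ≤ 30.


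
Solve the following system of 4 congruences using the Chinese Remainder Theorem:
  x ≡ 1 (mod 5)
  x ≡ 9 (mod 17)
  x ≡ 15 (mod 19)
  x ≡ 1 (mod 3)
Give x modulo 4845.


Product of moduli M = 5 · 17 · 19 · 3 = 4845.
Merge one congruence at a time:
  Start: x ≡ 1 (mod 5).
  Combine with x ≡ 9 (mod 17); new modulus lcm = 85.
    Write x = 1 + 5·t and substitute into x ≡ 9 (mod 17): 5·t ≡ 9 − 1 = 8 (mod 17).
    The inverse of 5 mod 17 is 7 (since 5·7 = 35 = 2·17 + 1), so t ≡ 7·8 = 56 ≡ 5 (mod 17).
    Then x = 1 + 5·5 = 26, valid modulo lcm(5, 17) = 85: x ≡ 26 (mod 85).
  Combine with x ≡ 15 (mod 19); new modulus lcm = 1615.
    Write x = 26 + 85·t and substitute into x ≡ 15 (mod 19): 85·t ≡ 15 − 26 = -11 (mod 19).
    Reduce coefficients mod 19: 9·t ≡ 8 (mod 19).
    The inverse of 9 mod 19 is 17 (since 9·17 = 153 = 8·19 + 1), so t ≡ 17·8 = 136 ≡ 3 (mod 19).
    Then x = 26 + 85·3 = 281, valid modulo lcm(85, 19) = 1615: x ≡ 281 (mod 1615).
  Combine with x ≡ 1 (mod 3); new modulus lcm = 4845.
    Write x = 281 + 1615·t and substitute into x ≡ 1 (mod 3): 1615·t ≡ 1 − 281 = -280 (mod 3).
    Reduce coefficients mod 3: 1·t ≡ 2 (mod 3).
    So t ≡ 2 (mod 3).
    Then x = 281 + 1615·2 = 3511, valid modulo lcm(1615, 3) = 4845: x ≡ 3511 (mod 4845).
Verify against each original: 3511 mod 5 = 1, 3511 mod 17 = 9, 3511 mod 19 = 15, 3511 mod 3 = 1.

x ≡ 3511 (mod 4845).


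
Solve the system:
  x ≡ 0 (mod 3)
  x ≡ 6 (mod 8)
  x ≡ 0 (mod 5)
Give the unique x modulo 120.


Moduli 3, 8, 5 are pairwise coprime; by CRT there is a unique solution modulo M = 3 · 8 · 5 = 120.
Solve pairwise, accumulating the modulus:
  Start with x ≡ 0 (mod 3).
  Combine with x ≡ 6 (mod 8): since gcd(3, 8) = 1, we get a unique residue mod 24.
    Write x = 0 + 3·t and substitute into x ≡ 6 (mod 8): 3·t ≡ 6 − 0 = 6 (mod 8).
    The inverse of 3 mod 8 is 3 (since 3·3 = 9 = 1·8 + 1), so t ≡ 3·6 = 18 ≡ 2 (mod 8).
    Then x = 0 + 3·2 = 6, valid modulo lcm(3, 8) = 24: x ≡ 6 (mod 24).
  Combine with x ≡ 0 (mod 5): since gcd(24, 5) = 1, we get a unique residue mod 120.
    Write x = 6 + 24·t and substitute into x ≡ 0 (mod 5): 24·t ≡ 0 − 6 = -6 (mod 5).
    Reduce coefficients mod 5: 4·t ≡ 4 (mod 5).
    The inverse of 4 mod 5 is 4 (since 4·4 = 16 = 3·5 + 1), so t ≡ 4·4 = 16 ≡ 1 (mod 5).
    Then x = 6 + 24·1 = 30, valid modulo lcm(24, 5) = 120: x ≡ 30 (mod 120).
Verify: 30 mod 3 = 0 ✓, 30 mod 8 = 6 ✓, 30 mod 5 = 0 ✓.

x ≡ 30 (mod 120).


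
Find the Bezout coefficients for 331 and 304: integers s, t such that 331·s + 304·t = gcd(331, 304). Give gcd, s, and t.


Euclidean algorithm on (331, 304) — divide until remainder is 0:
  331 = 1 · 304 + 27
  304 = 11 · 27 + 7
  27 = 3 · 7 + 6
  7 = 1 · 6 + 1
  6 = 6 · 1 + 0
gcd(331, 304) = 1.
Track Bezout coefficients alongside the remainders: start with r₀ = 331 = a·1 + b·0 (s = 1, t = 0) and r₁ = 304 = a·0 + b·1 (s = 0, t = 1); each new remainder r_{k+1} = r_{k-1} − q_k·r_k inherits s_{k+1} = s_{k-1} − q_k·s_k, t_{k+1} = t_{k-1} − q_k·t_k, so r_k = a·s_k + b·t_k at every step:
  q = 1: r = 27, s = 1 − 1·0 = 1, t = 0 − 1·1 = -1  (check: 331·1 + 304·(-1) = 27)
  q = 11: r = 7, s = 0 − 11·1 = -11, t = 1 − 11·(-1) = 12  (check: 331·(-11) + 304·12 = 7)
  q = 3: r = 6, s = 1 − 3·(-11) = 34, t = -1 − 3·12 = -37  (check: 331·34 + 304·(-37) = 6)
  q = 1: r = 1, s = -11 − 1·34 = -45, t = 12 − 1·(-37) = 49  (check: 331·(-45) + 304·49 = 1)
The row with r = 1 (the gcd) gives the Bezout coefficients s = -45, t = 49.
Result: 331 · (-45) + 304 · (49) = 1.

gcd(331, 304) = 1; s = -45, t = 49 (check: 331·(-45) + 304·49 = 1).


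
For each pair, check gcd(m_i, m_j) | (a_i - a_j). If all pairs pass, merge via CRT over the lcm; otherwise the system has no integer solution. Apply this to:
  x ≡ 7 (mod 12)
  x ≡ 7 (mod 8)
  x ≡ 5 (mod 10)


Moduli 12, 8, 10 are not pairwise coprime, so CRT works modulo lcm(m_i) when all pairwise compatibility conditions hold.
Pairwise compatibility: gcd(m_i, m_j) must divide a_i - a_j for every pair.
Merge one congruence at a time:
  Start: x ≡ 7 (mod 12).
  Combine with x ≡ 7 (mod 8): gcd(12, 8) = 4; 7 - 7 = 0, which IS divisible by 4, so compatible.
    Write x = 7 + 12·t and substitute into x ≡ 7 (mod 8): 12·t ≡ 7 − 7 = 0 (mod 8).
    Divide the congruence (and modulus) by g = 4: 3·t ≡ 0 (mod 2).
    Reduce coefficients mod 2: 1·t ≡ 0 (mod 2).
    So t ≡ 0 (mod 2).
    Then x = 7 + 12·0 = 7, valid modulo lcm(12, 8) = 24: x ≡ 7 (mod 24).
  Combine with x ≡ 5 (mod 10): gcd(24, 10) = 2; 5 - 7 = -2, which IS divisible by 2, so compatible.
    Write x = 7 + 24·t and substitute into x ≡ 5 (mod 10): 24·t ≡ 5 − 7 = -2 (mod 10).
    Divide the congruence (and modulus) by g = 2: 12·t ≡ -1 (mod 5).
    Reduce coefficients mod 5: 2·t ≡ 4 (mod 5).
    The inverse of 2 mod 5 is 3 (since 2·3 = 6 = 1·5 + 1), so t ≡ 3·4 = 12 ≡ 2 (mod 5).
    Then x = 7 + 24·2 = 55, valid modulo lcm(24, 10) = 120: x ≡ 55 (mod 120).
Verify: 55 mod 12 = 7, 55 mod 8 = 7, 55 mod 10 = 5.

x ≡ 55 (mod 120).


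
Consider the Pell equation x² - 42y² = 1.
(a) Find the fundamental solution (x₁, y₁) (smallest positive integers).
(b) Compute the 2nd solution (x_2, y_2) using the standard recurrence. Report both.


Step 1: Find the fundamental solution (x₁, y₁) of x² - 42y² = 1.
  Expand √42 as a continued fraction. a₀ = ⌊√42⌋ = 6; iterate m_{k+1} = d_k·a_k − m_k, d_{k+1} = (42 − m_{k+1}²)/d_k, a_{k+1} = ⌊(a₀ + m_{k+1})/d_{k+1}⌋ (starting m₀ = 0, d₀ = 1), with convergents p_k = a_k·p_{k-1} + p_{k-2}, q_k = a_k·q_{k-1} + q_{k-2} (p₋₁ = 1, q₋₁ = 0):
  k = 0: a₀ = 6; p₀/q₀ = 6/1; p₀² − 42·q₀² = 36 − 42 = -6.
  k = 1: m = 6, d = 6, a = ⌊(6 + 6)/6⌋ = 2; p/q = (2·6 + 1)/(2·1 + 0) = 13/2; p² − 42·q² = 169 − 168 = 1.
  The first convergent with p² − 42·q² = 1 gives the fundamental solution (x₁, y₁) = (13, 2).
Step 2: Apply the recurrence (x_{n+1}, y_{n+1}) = (x₁x_n + 42y₁y_n, x₁y_n + y₁x_n) repeatedly.
  From (x_1, y_1) = (13, 2): x_2 = 13·13 + 42·2·2 = 337; y_2 = 13·2 + 2·13 = 52.
Step 3: Verify x_2² - 42·y_2² = 113569 - 113568 = 1 (should be 1). ✓

(x_1, y_1) = (13, 2); (x_2, y_2) = (337, 52).


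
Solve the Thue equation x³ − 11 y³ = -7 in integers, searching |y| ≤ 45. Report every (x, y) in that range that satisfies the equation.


The equation is x³ - 11y³ = -7. For fixed y, x³ = 11·y³ − 7, so a solution requires the RHS to be a perfect cube.
Strategy: iterate y from -45 to 45, compute RHS = 11·y³ − 7, and check whether it is a (positive or negative) perfect cube.
Check small values of y:
  y = 0: RHS = -7 is not a perfect cube.
  y = 1: RHS = 4 is not a perfect cube.
  y = -1: RHS = -18 is not a perfect cube.
  y = 2: RHS = 81 is not a perfect cube.
  y = -2: RHS = -95 is not a perfect cube.
  y = 3: RHS = 290 is not a perfect cube.
  y = -3: RHS = -304 is not a perfect cube.
Continuing the search up to |y| = 45 finds no solutions either.
No (x, y) in the scanned range satisfies the equation.

No integer solutions with |y| ≤ 45.


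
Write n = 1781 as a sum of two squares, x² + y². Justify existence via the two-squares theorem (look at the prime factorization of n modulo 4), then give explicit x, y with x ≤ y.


Step 1: Factor n = 1781 = 13 · 137.
Step 2: Check the mod-4 condition on each prime factor: 13 ≡ 1 (mod 4), exponent 1; 137 ≡ 1 (mod 4), exponent 1.
All primes ≡ 3 (mod 4) appear to even exponent (or don't appear), so by the two-squares theorem n IS expressible as a sum of two squares.
Step 3: Build a representation. Here n = 13 · 137 is a product of primes ≡ 1 (mod 4). Each prime p ≡ 1 (mod 4) is itself a sum of two squares; find a² by testing p − a² for a perfect square:
  13: 13 − 1² = 12, 13 − 2² = 9 = 3² ⇒ 13 = 2² + 3².
  137: 137 − 1² = 136, 137 − 2² = 133, 137 − 3² = 128, 137 − 4² = 121 = 11² ⇒ 137 = 4² + 11².
  Combine using the Brahmagupta–Fibonacci identity (a² + b²)(c² + d²) = (ac − bd)² + (ad + bc)² = (ac + bd)² + (ad − bc)²:
  13 · 137 = 1781: from (2² + 3²)(4² + 11²), take (2·4 − 3·11, 2·11 + 3·4) = (8 − 33, 22 + 12) = (-25, 34); dropping signs (only squares matter) gives (25, 34); check 25² + 34² = 625 + 1156 = 1781 ✓.
Step 4: Order so x ≤ y and verify: 25² + 34² = 625 + 1156 = 1781 = n. ✓

n = 1781 = 25² + 34² (one valid representation with x ≤ y).


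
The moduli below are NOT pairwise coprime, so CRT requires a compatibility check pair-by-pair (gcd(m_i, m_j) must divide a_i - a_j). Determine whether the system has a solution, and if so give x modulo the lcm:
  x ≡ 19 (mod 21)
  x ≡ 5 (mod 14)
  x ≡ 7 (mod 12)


Moduli 21, 14, 12 are not pairwise coprime, so CRT works modulo lcm(m_i) when all pairwise compatibility conditions hold.
Pairwise compatibility: gcd(m_i, m_j) must divide a_i - a_j for every pair.
Merge one congruence at a time:
  Start: x ≡ 19 (mod 21).
  Combine with x ≡ 5 (mod 14): gcd(21, 14) = 7; 5 - 19 = -14, which IS divisible by 7, so compatible.
    Write x = 19 + 21·t and substitute into x ≡ 5 (mod 14): 21·t ≡ 5 − 19 = -14 (mod 14).
    Divide the congruence (and modulus) by g = 7: 3·t ≡ -2 (mod 2).
    Reduce coefficients mod 2: 1·t ≡ 0 (mod 2).
    So t ≡ 0 (mod 2).
    Then x = 19 + 21·0 = 19, valid modulo lcm(21, 14) = 42: x ≡ 19 (mod 42).
  Combine with x ≡ 7 (mod 12): gcd(42, 12) = 6; 7 - 19 = -12, which IS divisible by 6, so compatible.
    Write x = 19 + 42·t and substitute into x ≡ 7 (mod 12): 42·t ≡ 7 − 19 = -12 (mod 12).
    Divide the congruence (and modulus) by g = 6: 7·t ≡ -2 (mod 2).
    Reduce coefficients mod 2: 1·t ≡ 0 (mod 2).
    So t ≡ 0 (mod 2).
    Then x = 19 + 42·0 = 19, valid modulo lcm(42, 12) = 84: x ≡ 19 (mod 84).
Verify: 19 mod 21 = 19, 19 mod 14 = 5, 19 mod 12 = 7.

x ≡ 19 (mod 84).


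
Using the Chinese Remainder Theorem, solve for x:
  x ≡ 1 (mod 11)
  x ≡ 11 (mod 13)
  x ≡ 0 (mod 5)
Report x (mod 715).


Moduli 11, 13, 5 are pairwise coprime; by CRT there is a unique solution modulo M = 11 · 13 · 5 = 715.
Solve pairwise, accumulating the modulus:
  Start with x ≡ 1 (mod 11).
  Combine with x ≡ 11 (mod 13): since gcd(11, 13) = 1, we get a unique residue mod 143.
    Write x = 1 + 11·t and substitute into x ≡ 11 (mod 13): 11·t ≡ 11 − 1 = 10 (mod 13).
    The inverse of 11 mod 13 is 6 (since 11·6 = 66 = 5·13 + 1), so t ≡ 6·10 = 60 ≡ 8 (mod 13).
    Then x = 1 + 11·8 = 89, valid modulo lcm(11, 13) = 143: x ≡ 89 (mod 143).
  Combine with x ≡ 0 (mod 5): since gcd(143, 5) = 1, we get a unique residue mod 715.
    Write x = 89 + 143·t and substitute into x ≡ 0 (mod 5): 143·t ≡ 0 − 89 = -89 (mod 5).
    Reduce coefficients mod 5: 3·t ≡ 1 (mod 5).
    The inverse of 3 mod 5 is 2 (since 3·2 = 6 = 1·5 + 1), so t ≡ 2·1 = 2 ≡ 2 (mod 5).
    Then x = 89 + 143·2 = 375, valid modulo lcm(143, 5) = 715: x ≡ 375 (mod 715).
Verify: 375 mod 11 = 1 ✓, 375 mod 13 = 11 ✓, 375 mod 5 = 0 ✓.

x ≡ 375 (mod 715).


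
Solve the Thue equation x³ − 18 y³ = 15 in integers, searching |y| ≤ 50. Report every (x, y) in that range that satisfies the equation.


The equation is x³ - 18y³ = 15. For fixed y, x³ = 18·y³ + 15, so a solution requires the RHS to be a perfect cube.
Strategy: iterate y from -50 to 50, compute RHS = 18·y³ + 15, and check whether it is a (positive or negative) perfect cube.
Check small values of y:
  y = 0: RHS = 15 is not a perfect cube.
  y = 1: RHS = 33 is not a perfect cube.
  y = -1: RHS = -3 is not a perfect cube.
  y = 2: RHS = 159 is not a perfect cube.
  y = -2: RHS = -129 is not a perfect cube.
  y = 3: RHS = 501 is not a perfect cube.
  y = -3: RHS = -471 is not a perfect cube.
Continuing the search up to |y| = 50 finds no solutions either.
No (x, y) in the scanned range satisfies the equation.

No integer solutions with |y| ≤ 50.


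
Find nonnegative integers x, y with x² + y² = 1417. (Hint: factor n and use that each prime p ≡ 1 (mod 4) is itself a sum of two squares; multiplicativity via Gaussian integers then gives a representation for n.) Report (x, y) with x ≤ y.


Step 1: Factor n = 1417 = 13 · 109.
Step 2: Check the mod-4 condition on each prime factor: 13 ≡ 1 (mod 4), exponent 1; 109 ≡ 1 (mod 4), exponent 1.
All primes ≡ 3 (mod 4) appear to even exponent (or don't appear), so by the two-squares theorem n IS expressible as a sum of two squares.
Step 3: Build a representation. Here n = 13 · 109 is a product of primes ≡ 1 (mod 4). Each prime p ≡ 1 (mod 4) is itself a sum of two squares; find a² by testing p − a² for a perfect square:
  13: 13 − 1² = 12, 13 − 2² = 9 = 3² ⇒ 13 = 2² + 3².
  109: 109 − 1² = 108, 109 − 2² = 105, 109 − 3² = 100 = 10² ⇒ 109 = 3² + 10².
  Combine using the Brahmagupta–Fibonacci identity (a² + b²)(c² + d²) = (ac − bd)² + (ad + bc)² = (ac + bd)² + (ad − bc)²:
  13 · 109 = 1417: from (2² + 3²)(3² + 10²), take (2·3 − 3·10, 2·10 + 3·3) = (6 − 30, 20 + 9) = (-24, 29); dropping signs (only squares matter) gives (24, 29); check 24² + 29² = 576 + 841 = 1417 ✓.
Step 4: Order so x ≤ y and verify: 24² + 29² = 576 + 841 = 1417 = n. ✓

n = 1417 = 24² + 29² (one valid representation with x ≤ y).


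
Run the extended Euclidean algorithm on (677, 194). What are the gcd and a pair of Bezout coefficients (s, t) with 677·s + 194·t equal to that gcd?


Euclidean algorithm on (677, 194) — divide until remainder is 0:
  677 = 3 · 194 + 95
  194 = 2 · 95 + 4
  95 = 23 · 4 + 3
  4 = 1 · 3 + 1
  3 = 3 · 1 + 0
gcd(677, 194) = 1.
Track Bezout coefficients alongside the remainders: start with r₀ = 677 = a·1 + b·0 (s = 1, t = 0) and r₁ = 194 = a·0 + b·1 (s = 0, t = 1); each new remainder r_{k+1} = r_{k-1} − q_k·r_k inherits s_{k+1} = s_{k-1} − q_k·s_k, t_{k+1} = t_{k-1} − q_k·t_k, so r_k = a·s_k + b·t_k at every step:
  q = 3: r = 95, s = 1 − 3·0 = 1, t = 0 − 3·1 = -3  (check: 677·1 + 194·(-3) = 95)
  q = 2: r = 4, s = 0 − 2·1 = -2, t = 1 − 2·(-3) = 7  (check: 677·(-2) + 194·7 = 4)
  q = 23: r = 3, s = 1 − 23·(-2) = 47, t = -3 − 23·7 = -164  (check: 677·47 + 194·(-164) = 3)
  q = 1: r = 1, s = -2 − 1·47 = -49, t = 7 − 1·(-164) = 171  (check: 677·(-49) + 194·171 = 1)
The row with r = 1 (the gcd) gives the Bezout coefficients s = -49, t = 171.
Result: 677 · (-49) + 194 · (171) = 1.

gcd(677, 194) = 1; s = -49, t = 171 (check: 677·(-49) + 194·171 = 1).


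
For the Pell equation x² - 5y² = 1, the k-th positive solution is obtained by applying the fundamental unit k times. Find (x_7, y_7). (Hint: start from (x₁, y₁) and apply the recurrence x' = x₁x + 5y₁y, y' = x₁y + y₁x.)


Step 1: Find the fundamental solution (x₁, y₁) of x² - 5y² = 1.
  Expand √5 as a continued fraction. a₀ = ⌊√5⌋ = 2; iterate m_{k+1} = d_k·a_k − m_k, d_{k+1} = (5 − m_{k+1}²)/d_k, a_{k+1} = ⌊(a₀ + m_{k+1})/d_{k+1}⌋ (starting m₀ = 0, d₀ = 1), with convergents p_k = a_k·p_{k-1} + p_{k-2}, q_k = a_k·q_{k-1} + q_{k-2} (p₋₁ = 1, q₋₁ = 0):
  k = 0: a₀ = 2; p₀/q₀ = 2/1; p₀² − 5·q₀² = 4 − 5 = -1.
  k = 1: m = 2, d = 1, a = ⌊(2 + 2)/1⌋ = 4; p/q = (4·2 + 1)/(4·1 + 0) = 9/4; p² − 5·q² = 81 − 80 = 1.
  The first convergent with p² − 5·q² = 1 gives the fundamental solution (x₁, y₁) = (9, 4).
Step 2: Apply the recurrence (x_{n+1}, y_{n+1}) = (x₁x_n + 5y₁y_n, x₁y_n + y₁x_n) repeatedly.
  From (x_1, y_1) = (9, 4): x_2 = 9·9 + 5·4·4 = 161; y_2 = 9·4 + 4·9 = 72.
  From (x_2, y_2) = (161, 72): x_3 = 9·161 + 5·4·72 = 2889; y_3 = 9·72 + 4·161 = 1292.
  From (x_3, y_3) = (2889, 1292): x_4 = 9·2889 + 5·4·1292 = 51841; y_4 = 9·1292 + 4·2889 = 23184.
  From (x_4, y_4) = (51841, 23184): x_5 = 9·51841 + 5·4·23184 = 930249; y_5 = 9·23184 + 4·51841 = 416020.
  From (x_5, y_5) = (930249, 416020): x_6 = 9·930249 + 5·4·416020 = 16692641; y_6 = 9·416020 + 4·930249 = 7465176.
  From (x_6, y_6) = (16692641, 7465176): x_7 = 9·16692641 + 5·4·7465176 = 299537289; y_7 = 9·7465176 + 4·16692641 = 133957148.
Step 3: Verify x_7² - 5·y_7² = 89722587501469521 - 89722587501469520 = 1 (should be 1). ✓

(x_1, y_1) = (9, 4); (x_7, y_7) = (299537289, 133957148).


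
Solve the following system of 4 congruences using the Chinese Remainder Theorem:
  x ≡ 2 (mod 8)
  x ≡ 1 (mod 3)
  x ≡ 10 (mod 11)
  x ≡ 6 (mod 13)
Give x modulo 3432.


Product of moduli M = 8 · 3 · 11 · 13 = 3432.
Merge one congruence at a time:
  Start: x ≡ 2 (mod 8).
  Combine with x ≡ 1 (mod 3); new modulus lcm = 24.
    Write x = 2 + 8·t and substitute into x ≡ 1 (mod 3): 8·t ≡ 1 − 2 = -1 (mod 3).
    Reduce coefficients mod 3: 2·t ≡ 2 (mod 3).
    The inverse of 2 mod 3 is 2 (since 2·2 = 4 = 1·3 + 1), so t ≡ 2·2 = 4 ≡ 1 (mod 3).
    Then x = 2 + 8·1 = 10, valid modulo lcm(8, 3) = 24: x ≡ 10 (mod 24).
  Combine with x ≡ 10 (mod 11); new modulus lcm = 264.
    Write x = 10 + 24·t and substitute into x ≡ 10 (mod 11): 24·t ≡ 10 − 10 = 0 (mod 11).
    Reduce coefficients mod 11: 2·t ≡ 0 (mod 11).
    The inverse of 2 mod 11 is 6 (since 2·6 = 12 = 1·11 + 1), so t ≡ 6·0 = 0 ≡ 0 (mod 11).
    Then x = 10 + 24·0 = 10, valid modulo lcm(24, 11) = 264: x ≡ 10 (mod 264).
  Combine with x ≡ 6 (mod 13); new modulus lcm = 3432.
    Write x = 10 + 264·t and substitute into x ≡ 6 (mod 13): 264·t ≡ 6 − 10 = -4 (mod 13).
    Reduce coefficients mod 13: 4·t ≡ 9 (mod 13).
    The inverse of 4 mod 13 is 10 (since 4·10 = 40 = 3·13 + 1), so t ≡ 10·9 = 90 ≡ 12 (mod 13).
    Then x = 10 + 264·12 = 3178, valid modulo lcm(264, 13) = 3432: x ≡ 3178 (mod 3432).
Verify against each original: 3178 mod 8 = 2, 3178 mod 3 = 1, 3178 mod 11 = 10, 3178 mod 13 = 6.

x ≡ 3178 (mod 3432).
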